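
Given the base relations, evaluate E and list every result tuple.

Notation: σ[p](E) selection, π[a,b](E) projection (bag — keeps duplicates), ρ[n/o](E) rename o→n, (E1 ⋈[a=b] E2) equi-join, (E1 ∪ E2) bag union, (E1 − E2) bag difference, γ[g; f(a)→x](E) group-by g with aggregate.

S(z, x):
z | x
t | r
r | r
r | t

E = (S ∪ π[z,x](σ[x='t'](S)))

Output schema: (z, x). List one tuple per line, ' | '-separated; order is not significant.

Row counts bottom-up:
  S → 3
  S → 3
  σ[x='t'](S) → 1
  π[z,x](σ[x='t'](S)) → 1
  (S ∪ π[z,x](σ[x='t'](S))) → 4

== RESULT ==
z | x
r | r
r | t
r | t
t | r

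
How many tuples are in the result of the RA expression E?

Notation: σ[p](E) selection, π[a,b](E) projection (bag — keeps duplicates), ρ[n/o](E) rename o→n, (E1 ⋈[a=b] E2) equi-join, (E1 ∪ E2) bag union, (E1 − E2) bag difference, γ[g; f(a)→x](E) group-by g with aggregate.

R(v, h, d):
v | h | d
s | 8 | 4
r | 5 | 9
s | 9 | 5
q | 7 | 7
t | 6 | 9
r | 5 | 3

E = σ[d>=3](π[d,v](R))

Row counts bottom-up:
  R → 6
  π[d,v](R) → 6
  σ[d>=3](π[d,v](R)) → 6

|E| = 6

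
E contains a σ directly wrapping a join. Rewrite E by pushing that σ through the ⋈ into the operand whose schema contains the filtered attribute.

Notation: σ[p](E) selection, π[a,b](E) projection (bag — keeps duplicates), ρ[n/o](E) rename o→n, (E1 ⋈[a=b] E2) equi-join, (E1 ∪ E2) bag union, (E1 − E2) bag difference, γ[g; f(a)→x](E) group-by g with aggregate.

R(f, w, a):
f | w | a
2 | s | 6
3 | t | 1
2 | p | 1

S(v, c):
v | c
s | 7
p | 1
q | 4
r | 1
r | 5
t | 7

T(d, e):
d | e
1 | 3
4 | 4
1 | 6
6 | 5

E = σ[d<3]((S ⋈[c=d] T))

σ filters on d, owned by the right side.
E' = (S ⋈[c=d] σ[d<3](T))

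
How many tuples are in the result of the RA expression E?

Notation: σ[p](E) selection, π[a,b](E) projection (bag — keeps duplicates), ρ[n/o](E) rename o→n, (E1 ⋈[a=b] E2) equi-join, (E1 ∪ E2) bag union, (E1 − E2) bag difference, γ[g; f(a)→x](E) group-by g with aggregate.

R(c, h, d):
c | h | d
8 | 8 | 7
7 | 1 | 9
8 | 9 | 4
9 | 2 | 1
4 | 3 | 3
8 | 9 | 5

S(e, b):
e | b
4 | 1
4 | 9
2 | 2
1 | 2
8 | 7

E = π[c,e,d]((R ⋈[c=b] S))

Row counts bottom-up:
  R → 6
  S → 5
  (R ⋈[c=b] S) → 2
  π[c,e,d]((R ⋈[c=b] S)) → 2

|E| = 2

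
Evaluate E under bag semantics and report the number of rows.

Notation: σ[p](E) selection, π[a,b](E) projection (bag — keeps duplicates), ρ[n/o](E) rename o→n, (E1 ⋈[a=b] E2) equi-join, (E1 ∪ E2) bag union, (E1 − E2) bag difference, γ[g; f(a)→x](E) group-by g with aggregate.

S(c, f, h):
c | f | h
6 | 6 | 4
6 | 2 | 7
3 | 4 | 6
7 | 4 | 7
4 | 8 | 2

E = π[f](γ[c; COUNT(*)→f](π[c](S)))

Row counts bottom-up:
  S → 5
  π[c](S) → 5
  γ[c; COUNT(*)→f](π[c](S)) → 4
  π[f](γ[c; COUNT(*)→f](π[c](S))) → 4

|E| = 4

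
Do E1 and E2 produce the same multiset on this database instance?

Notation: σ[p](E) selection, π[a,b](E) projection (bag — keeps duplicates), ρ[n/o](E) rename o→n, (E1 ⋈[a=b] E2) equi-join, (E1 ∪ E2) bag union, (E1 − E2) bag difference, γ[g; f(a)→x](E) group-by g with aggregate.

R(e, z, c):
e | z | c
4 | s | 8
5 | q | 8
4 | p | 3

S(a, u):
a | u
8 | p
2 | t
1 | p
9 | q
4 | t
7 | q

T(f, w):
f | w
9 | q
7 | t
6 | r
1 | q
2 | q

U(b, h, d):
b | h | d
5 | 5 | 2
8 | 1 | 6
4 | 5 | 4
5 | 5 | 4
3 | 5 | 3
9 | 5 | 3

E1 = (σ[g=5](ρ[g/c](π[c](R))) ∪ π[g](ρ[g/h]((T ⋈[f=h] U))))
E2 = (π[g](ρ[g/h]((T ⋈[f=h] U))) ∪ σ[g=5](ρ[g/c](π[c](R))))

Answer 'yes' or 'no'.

E1 row counts bottom-up:
  R → 3
  π[c](R) → 3
  ρ[g/c](π[c](R)) → 3
  σ[g=5](ρ[g/c](π[c](R))) → 0
  T → 5
  U → 6
  (T ⋈[f=h] U) → 1
  ρ[g/h]((T ⋈[f=h] U)) → 1
  π[g](ρ[g/h]((T ⋈[f=h] U))) → 1
  (σ[g=5](ρ[g/c](π[c](R))) ∪ π[g](ρ[g/h]((T ⋈[f=h] U)))) → 1
E2 row counts bottom-up:
  T → 5
  U → 6
  (T ⋈[f=h] U) → 1
  ρ[g/h]((T ⋈[f=h] U)) → 1
  π[g](ρ[g/h]((T ⋈[f=h] U))) → 1
  R → 3
  π[c](R) → 3
  ρ[g/c](π[c](R)) → 3
  σ[g=5](ρ[g/c](π[c](R))) → 0
  (π[g](ρ[g/h]((T ⋈[f=h] U))) ∪ σ[g=5](ρ[g/c](π[c](R)))) → 1

E1 and E2 produce the same multiset:
g
1

yes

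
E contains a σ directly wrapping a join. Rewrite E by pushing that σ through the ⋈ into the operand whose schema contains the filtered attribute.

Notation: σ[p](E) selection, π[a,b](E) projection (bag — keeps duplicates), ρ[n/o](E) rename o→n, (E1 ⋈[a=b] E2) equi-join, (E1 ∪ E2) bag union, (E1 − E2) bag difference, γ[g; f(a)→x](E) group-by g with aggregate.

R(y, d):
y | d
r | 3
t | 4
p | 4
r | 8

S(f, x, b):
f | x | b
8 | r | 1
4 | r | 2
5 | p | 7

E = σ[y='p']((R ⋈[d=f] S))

σ filters on y, owned by the left side.
E' = (σ[y='p'](R) ⋈[d=f] S)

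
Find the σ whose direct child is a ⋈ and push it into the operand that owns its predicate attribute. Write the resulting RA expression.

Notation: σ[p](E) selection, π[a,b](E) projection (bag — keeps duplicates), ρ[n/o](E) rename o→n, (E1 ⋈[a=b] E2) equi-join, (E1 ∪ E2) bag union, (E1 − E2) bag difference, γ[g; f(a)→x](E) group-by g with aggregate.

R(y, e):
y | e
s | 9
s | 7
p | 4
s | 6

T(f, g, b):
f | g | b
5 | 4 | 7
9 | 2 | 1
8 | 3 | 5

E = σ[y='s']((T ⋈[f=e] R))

σ filters on y, owned by the right side.
E' = (T ⋈[f=e] σ[y='s'](R))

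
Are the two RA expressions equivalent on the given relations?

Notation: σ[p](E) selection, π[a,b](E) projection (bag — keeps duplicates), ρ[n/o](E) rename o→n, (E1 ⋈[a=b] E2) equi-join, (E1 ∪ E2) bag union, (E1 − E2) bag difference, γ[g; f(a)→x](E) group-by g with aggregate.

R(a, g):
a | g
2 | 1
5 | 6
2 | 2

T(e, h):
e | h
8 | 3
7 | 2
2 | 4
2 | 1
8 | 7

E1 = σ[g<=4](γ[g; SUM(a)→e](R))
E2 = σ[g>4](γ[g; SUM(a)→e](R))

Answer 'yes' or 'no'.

E1 row counts bottom-up:
  R → 3
  γ[g; SUM(a)→e](R) → 3
  σ[g<=4](γ[g; SUM(a)→e](R)) → 2
E2 row counts bottom-up:
  R → 3
  γ[g; SUM(a)→e](R) → 3
  σ[g>4](γ[g; SUM(a)→e](R)) → 1

E1 result:
g | e
1 | 2
2 | 2
E2 result:
g | e
6 | 5
Witness: (1, 2) appears 1× in E1 but 0× in E2.

no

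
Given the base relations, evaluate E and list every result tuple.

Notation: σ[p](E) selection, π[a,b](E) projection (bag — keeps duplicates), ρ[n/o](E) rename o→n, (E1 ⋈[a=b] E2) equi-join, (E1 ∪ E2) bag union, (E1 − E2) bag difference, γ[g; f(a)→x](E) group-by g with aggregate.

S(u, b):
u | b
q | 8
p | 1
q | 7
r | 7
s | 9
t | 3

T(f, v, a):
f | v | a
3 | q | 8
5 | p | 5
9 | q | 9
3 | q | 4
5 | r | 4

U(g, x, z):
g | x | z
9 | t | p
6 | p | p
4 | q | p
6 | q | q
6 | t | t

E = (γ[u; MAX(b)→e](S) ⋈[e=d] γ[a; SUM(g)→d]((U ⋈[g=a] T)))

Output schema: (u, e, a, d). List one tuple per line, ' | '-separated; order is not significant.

Stepwise |·|:
  S → 6
  γ[u; MAX(b)→e](S) → 5
  U → 5
  T → 5
  (U ⋈[g=a] T) → 3
  γ[a; SUM(g)→d]((U ⋈[g=a] T)) → 2
  (γ[u; MAX(b)→e](S) ⋈[e=d] γ[a; SUM(g)→d]((U ⋈[g=a] T))) → 2

== RESULT ==
u | e | a | d
q | 8 | 4 | 8
s | 9 | 9 | 9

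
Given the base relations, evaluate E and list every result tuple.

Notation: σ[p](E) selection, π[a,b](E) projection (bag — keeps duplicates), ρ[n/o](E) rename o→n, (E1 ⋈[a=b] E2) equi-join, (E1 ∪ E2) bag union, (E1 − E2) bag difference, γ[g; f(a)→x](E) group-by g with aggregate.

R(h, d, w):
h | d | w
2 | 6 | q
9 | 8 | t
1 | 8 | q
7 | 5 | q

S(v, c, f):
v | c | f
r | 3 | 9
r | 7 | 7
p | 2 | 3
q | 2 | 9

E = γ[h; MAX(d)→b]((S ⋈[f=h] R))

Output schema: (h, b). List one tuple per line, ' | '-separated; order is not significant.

Row counts bottom-up:
  S → 4
  R → 4
  (S ⋈[f=h] R) → 3
  γ[h; MAX(d)→b]((S ⋈[f=h] R)) → 2

== RESULT ==
h | b
7 | 5
9 | 8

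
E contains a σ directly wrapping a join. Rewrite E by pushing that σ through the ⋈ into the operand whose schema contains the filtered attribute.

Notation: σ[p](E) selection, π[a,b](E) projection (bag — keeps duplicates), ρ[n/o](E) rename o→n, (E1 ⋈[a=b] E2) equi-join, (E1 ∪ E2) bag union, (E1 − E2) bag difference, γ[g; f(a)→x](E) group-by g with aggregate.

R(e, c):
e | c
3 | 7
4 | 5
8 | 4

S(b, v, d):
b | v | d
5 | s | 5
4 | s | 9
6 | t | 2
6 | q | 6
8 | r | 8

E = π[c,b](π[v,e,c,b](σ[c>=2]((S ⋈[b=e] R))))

σ filters on c, owned by the right side.
E' = π[c,b](π[v,e,c,b]((S ⋈[b=e] σ[c>=2](R))))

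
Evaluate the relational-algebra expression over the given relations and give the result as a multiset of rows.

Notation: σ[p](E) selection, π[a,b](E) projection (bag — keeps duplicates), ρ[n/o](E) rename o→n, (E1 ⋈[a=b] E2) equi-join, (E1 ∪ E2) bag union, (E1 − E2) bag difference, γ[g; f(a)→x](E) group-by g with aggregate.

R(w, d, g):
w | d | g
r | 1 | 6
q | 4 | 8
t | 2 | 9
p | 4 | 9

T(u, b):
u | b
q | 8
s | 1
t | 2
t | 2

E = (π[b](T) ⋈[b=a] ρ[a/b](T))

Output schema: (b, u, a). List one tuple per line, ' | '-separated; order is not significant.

Row counts bottom-up:
  T → 4
  π[b](T) → 4
  T → 4
  ρ[a/b](T) → 4
  (π[b](T) ⋈[b=a] ρ[a/b](T)) → 6

== RESULT ==
b | u | a
1 | s | 1
2 | t | 2
2 | t | 2
2 | t | 2
2 | t | 2
8 | q | 8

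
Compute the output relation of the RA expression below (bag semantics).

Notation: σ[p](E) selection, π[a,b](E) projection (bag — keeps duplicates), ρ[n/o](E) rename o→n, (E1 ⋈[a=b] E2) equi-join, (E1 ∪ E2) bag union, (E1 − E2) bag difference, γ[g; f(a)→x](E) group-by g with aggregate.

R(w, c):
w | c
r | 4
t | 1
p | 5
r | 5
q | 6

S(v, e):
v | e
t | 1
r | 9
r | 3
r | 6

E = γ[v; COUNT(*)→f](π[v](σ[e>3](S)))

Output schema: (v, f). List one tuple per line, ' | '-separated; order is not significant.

Row counts bottom-up:
  S → 4
  σ[e>3](S) → 2
  π[v](σ[e>3](S)) → 2
  γ[v; COUNT(*)→f](π[v](σ[e>3](S))) → 1

== RESULT ==
v | f
r | 2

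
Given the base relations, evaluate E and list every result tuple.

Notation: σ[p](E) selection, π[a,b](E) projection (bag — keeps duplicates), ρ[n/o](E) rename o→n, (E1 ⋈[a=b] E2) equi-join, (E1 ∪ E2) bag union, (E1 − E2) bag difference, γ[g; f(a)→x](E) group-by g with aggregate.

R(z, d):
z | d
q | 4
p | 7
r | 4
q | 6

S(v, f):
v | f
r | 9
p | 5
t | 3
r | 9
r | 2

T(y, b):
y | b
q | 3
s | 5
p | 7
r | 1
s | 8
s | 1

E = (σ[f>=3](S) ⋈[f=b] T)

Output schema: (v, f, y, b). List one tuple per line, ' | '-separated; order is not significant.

Stepwise |·|:
  S → 5
  σ[f>=3](S) → 4
  T → 6
  (σ[f>=3](S) ⋈[f=b] T) → 2

== RESULT ==
v | f | y | b
p | 5 | s | 5
t | 3 | q | 3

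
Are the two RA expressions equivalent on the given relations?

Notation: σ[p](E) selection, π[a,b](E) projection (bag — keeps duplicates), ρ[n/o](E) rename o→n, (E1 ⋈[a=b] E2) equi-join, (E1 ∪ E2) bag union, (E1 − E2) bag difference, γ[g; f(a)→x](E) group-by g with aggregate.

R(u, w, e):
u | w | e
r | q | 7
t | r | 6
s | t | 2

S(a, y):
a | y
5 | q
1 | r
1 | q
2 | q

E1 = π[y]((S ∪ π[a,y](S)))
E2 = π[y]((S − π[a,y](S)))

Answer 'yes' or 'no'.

E1 subexpression sizes:
  S → 4
  S → 4
  π[a,y](S) → 4
  (S ∪ π[a,y](S)) → 8
  π[y]((S ∪ π[a,y](S))) → 8
E2 subexpression sizes:
  S → 4
  S → 4
  π[a,y](S) → 4
  (S − π[a,y](S)) → 0
  π[y]((S − π[a,y](S))) → 0

E1 result:
y
q
q
q
q
q
q
r
r
E2 result:
y
(0 rows)
Witness: ('q',) appears 6× in E1 but 0× in E2.

no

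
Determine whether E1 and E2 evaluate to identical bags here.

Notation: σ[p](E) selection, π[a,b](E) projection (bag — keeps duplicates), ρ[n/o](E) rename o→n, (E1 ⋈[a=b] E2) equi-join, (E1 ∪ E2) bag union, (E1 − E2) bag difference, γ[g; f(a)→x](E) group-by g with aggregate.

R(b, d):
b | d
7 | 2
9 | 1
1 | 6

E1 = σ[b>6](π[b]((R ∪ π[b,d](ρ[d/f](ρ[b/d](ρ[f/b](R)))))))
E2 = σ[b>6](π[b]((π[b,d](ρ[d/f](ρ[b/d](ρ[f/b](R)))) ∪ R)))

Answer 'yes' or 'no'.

E1 subexpression sizes:
  R → 3
  R → 3
  ρ[f/b](R) → 3
  ρ[b/d](ρ[f/b](R)) → 3
  ρ[d/f](ρ[b/d](ρ[f/b](R))) → 3
  π[b,d](ρ[d/f](ρ[b/d](ρ[f/b](R)))) → 3
  (R ∪ π[b,d](ρ[d/f](ρ[b/d](ρ[f/b](R))))) → 6
  π[b]((R ∪ π[b,d](ρ[d/f](ρ[b/d](ρ[f/b](R)))))) → 6
  σ[b>6](π[b]((R ∪ π[b,d](ρ[d/f](ρ[b/d](ρ[f/b](R))))))) → 2
E2 subexpression sizes:
  R → 3
  ρ[f/b](R) → 3
  ρ[b/d](ρ[f/b](R)) → 3
  ρ[d/f](ρ[b/d](ρ[f/b](R))) → 3
  π[b,d](ρ[d/f](ρ[b/d](ρ[f/b](R)))) → 3
  R → 3
  (π[b,d](ρ[d/f](ρ[b/d](ρ[f/b](R)))) ∪ R) → 6
  π[b]((π[b,d](ρ[d/f](ρ[b/d](ρ[f/b](R)))) ∪ R)) → 6
  σ[b>6](π[b]((π[b,d](ρ[d/f](ρ[b/d](ρ[f/b](R)))) ∪ R))) → 2

E1 and E2 produce the same multiset:
b
7
9

yes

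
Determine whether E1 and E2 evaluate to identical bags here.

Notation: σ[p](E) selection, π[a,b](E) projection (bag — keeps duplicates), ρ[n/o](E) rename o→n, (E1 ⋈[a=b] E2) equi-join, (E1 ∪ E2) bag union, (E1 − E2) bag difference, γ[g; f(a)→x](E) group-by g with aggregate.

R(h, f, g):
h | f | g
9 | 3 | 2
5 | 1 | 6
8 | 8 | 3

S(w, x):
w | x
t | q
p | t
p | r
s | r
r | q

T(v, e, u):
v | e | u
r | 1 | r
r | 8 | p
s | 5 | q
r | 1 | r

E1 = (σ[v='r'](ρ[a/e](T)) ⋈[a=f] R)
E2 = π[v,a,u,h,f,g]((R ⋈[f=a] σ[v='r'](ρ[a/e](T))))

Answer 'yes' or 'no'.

E1 row counts bottom-up:
  T → 4
  ρ[a/e](T) → 4
  σ[v='r'](ρ[a/e](T)) → 3
  R → 3
  (σ[v='r'](ρ[a/e](T)) ⋈[a=f] R) → 3
E2 row counts bottom-up:
  R → 3
  T → 4
  ρ[a/e](T) → 4
  σ[v='r'](ρ[a/e](T)) → 3
  (R ⋈[f=a] σ[v='r'](ρ[a/e](T))) → 3
  π[v,a,u,h,f,g]((R ⋈[f=a] σ[v='r'](ρ[a/e](T)))) → 3

E1 and E2 produce the same multiset:
v | a | u | h | f | g
r | 1 | r | 5 | 1 | 6
r | 1 | r | 5 | 1 | 6
r | 8 | p | 8 | 8 | 3

yes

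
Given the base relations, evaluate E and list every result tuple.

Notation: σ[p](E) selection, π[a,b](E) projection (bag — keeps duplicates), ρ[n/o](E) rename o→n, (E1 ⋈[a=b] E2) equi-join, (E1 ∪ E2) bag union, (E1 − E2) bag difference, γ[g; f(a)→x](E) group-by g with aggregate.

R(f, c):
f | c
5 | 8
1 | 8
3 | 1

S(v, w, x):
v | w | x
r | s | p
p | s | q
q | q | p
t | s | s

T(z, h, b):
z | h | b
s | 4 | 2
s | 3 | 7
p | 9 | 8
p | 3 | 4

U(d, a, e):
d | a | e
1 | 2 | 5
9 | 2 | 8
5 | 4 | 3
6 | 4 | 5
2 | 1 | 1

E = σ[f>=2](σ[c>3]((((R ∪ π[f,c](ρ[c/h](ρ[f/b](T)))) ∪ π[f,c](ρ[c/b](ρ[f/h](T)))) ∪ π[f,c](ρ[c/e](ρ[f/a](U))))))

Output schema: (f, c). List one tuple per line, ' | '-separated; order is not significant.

Stepwise |·|:
  R → 3
  T → 4
  ρ[f/b](T) → 4
  ρ[c/h](ρ[f/b](T)) → 4
  π[f,c](ρ[c/h](ρ[f/b](T))) → 4
  (R ∪ π[f,c](ρ[c/h](ρ[f/b](T)))) → 7
  T → 4
  ρ[f/h](T) → 4
  ρ[c/b](ρ[f/h](T)) → 4
  π[f,c](ρ[c/b](ρ[f/h](T))) → 4
  ((R ∪ π[f,c](ρ[c/h](ρ[f/b](T)))) ∪ π[f,c](ρ[c/b](ρ[f/h](T)))) → 11
  U → 5
  ρ[f/a](U) → 5
  ρ[c/e](ρ[f/a](U)) → 5
  π[f,c](ρ[c/e](ρ[f/a](U))) → 5
  (((R ∪ π[f,c](ρ[c/h](ρ[f/b](T)))) ∪ π[f,c](ρ[c/b](ρ[f/h](T)))) ∪ π[f,c](ρ[c/e](ρ[f/a](U)))) → 16
  σ[c>3]((((R ∪ π[f,c](ρ[c/h](ρ[f/b](T)))) ∪ π[f,c](ρ[c/b](ρ[f/h](T)))) ∪ π[f,c](ρ[c/e](ρ[f/a](U))))) → 10
  σ[f>=2](σ[c>3]((((R ∪ π[f,c](ρ[c/h](ρ[f/b](T)))) ∪ π[f,c](ρ[c/b](ρ[f/h](T)))) ∪ π[f,c](ρ[c/e](ρ[f/a](U)))))) → 9

== RESULT ==
f | c
2 | 4
2 | 5
2 | 8
3 | 4
3 | 7
4 | 5
5 | 8
8 | 9
9 | 8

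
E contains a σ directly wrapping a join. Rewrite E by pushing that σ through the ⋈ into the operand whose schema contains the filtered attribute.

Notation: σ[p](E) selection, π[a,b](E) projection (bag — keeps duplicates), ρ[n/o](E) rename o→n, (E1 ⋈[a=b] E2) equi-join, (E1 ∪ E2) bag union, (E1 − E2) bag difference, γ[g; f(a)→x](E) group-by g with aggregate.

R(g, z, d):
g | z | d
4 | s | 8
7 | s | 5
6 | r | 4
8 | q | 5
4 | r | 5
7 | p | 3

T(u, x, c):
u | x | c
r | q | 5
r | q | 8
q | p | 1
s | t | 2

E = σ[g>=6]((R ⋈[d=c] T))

σ filters on g, owned by the left side.
E' = (σ[g>=6](R) ⋈[d=c] T)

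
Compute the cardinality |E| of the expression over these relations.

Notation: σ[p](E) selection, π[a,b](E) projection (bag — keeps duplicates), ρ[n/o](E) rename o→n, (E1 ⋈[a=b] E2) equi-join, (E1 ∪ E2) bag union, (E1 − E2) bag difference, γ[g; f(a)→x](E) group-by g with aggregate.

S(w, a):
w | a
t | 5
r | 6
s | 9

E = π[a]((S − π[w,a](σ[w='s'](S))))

Row counts bottom-up:
  S → 3
  S → 3
  σ[w='s'](S) → 1
  π[w,a](σ[w='s'](S)) → 1
  (S − π[w,a](σ[w='s'](S))) → 2
  π[a]((S − π[w,a](σ[w='s'](S)))) → 2

|E| = 2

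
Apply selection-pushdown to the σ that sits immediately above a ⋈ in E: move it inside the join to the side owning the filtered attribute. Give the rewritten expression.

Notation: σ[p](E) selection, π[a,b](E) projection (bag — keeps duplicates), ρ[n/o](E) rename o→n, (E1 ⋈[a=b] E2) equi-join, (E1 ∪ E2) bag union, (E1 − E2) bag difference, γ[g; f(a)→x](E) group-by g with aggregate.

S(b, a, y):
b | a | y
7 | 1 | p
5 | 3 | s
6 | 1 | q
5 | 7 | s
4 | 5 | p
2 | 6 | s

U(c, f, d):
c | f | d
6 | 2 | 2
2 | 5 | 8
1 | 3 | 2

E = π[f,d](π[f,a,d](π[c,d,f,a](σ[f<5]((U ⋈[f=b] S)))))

σ filters on f, owned by the left side.
E' = π[f,d](π[f,a,d](π[c,d,f,a]((σ[f<5](U) ⋈[f=b] S))))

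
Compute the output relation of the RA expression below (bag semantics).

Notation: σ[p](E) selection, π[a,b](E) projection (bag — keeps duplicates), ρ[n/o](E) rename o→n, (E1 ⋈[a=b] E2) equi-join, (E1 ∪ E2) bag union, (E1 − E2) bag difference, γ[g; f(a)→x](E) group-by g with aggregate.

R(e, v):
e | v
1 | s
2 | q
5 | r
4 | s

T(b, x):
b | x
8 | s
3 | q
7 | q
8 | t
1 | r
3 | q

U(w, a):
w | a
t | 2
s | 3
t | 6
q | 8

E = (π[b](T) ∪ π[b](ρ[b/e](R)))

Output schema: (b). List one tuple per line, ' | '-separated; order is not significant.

Row counts bottom-up:
  T → 6
  π[b](T) → 6
  R → 4
  ρ[b/e](R) → 4
  π[b](ρ[b/e](R)) → 4
  (π[b](T) ∪ π[b](ρ[b/e](R))) → 10

== RESULT ==
b
1
1
2
3
3
4
5
7
8
8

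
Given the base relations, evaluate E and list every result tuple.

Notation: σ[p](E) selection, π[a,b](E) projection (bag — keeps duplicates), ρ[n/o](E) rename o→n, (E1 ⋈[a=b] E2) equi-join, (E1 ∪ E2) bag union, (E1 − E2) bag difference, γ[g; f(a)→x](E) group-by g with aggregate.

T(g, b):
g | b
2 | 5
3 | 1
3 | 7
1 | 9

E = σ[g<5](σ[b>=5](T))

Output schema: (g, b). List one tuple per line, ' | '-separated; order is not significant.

Row counts bottom-up:
  T → 4
  σ[b>=5](T) → 3
  σ[g<5](σ[b>=5](T)) → 3

== RESULT ==
g | b
1 | 9
2 | 5
3 | 7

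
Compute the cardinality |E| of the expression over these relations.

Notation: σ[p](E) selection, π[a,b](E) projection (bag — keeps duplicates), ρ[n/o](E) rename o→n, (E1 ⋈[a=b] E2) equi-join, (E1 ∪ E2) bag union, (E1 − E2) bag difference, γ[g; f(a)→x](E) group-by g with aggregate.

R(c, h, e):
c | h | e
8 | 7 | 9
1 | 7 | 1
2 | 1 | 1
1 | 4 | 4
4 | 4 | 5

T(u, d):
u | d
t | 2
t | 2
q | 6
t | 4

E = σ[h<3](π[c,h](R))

Row counts bottom-up:
  R → 5
  π[c,h](R) → 5
  σ[h<3](π[c,h](R)) → 1

|E| = 1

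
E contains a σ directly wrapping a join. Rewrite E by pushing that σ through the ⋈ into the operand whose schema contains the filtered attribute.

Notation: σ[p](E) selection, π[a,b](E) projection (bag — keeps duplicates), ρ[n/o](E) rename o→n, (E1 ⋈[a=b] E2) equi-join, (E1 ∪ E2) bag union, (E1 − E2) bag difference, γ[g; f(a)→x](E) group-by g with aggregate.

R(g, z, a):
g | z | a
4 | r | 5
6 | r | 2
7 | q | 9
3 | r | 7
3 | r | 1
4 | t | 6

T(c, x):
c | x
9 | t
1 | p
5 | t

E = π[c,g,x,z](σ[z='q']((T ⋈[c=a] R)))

σ filters on z, owned by the right side.
E' = π[c,g,x,z]((T ⋈[c=a] σ[z='q'](R)))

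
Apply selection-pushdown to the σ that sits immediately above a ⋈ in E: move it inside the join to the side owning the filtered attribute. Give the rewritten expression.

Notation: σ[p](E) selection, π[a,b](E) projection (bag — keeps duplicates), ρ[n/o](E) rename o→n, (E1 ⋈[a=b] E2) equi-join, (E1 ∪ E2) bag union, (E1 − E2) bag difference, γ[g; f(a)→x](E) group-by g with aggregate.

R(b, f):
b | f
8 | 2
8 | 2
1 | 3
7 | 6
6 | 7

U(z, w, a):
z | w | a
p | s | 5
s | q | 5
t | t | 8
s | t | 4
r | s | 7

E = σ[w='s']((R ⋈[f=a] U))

σ filters on w, owned by the right side.
E' = (R ⋈[f=a] σ[w='s'](U))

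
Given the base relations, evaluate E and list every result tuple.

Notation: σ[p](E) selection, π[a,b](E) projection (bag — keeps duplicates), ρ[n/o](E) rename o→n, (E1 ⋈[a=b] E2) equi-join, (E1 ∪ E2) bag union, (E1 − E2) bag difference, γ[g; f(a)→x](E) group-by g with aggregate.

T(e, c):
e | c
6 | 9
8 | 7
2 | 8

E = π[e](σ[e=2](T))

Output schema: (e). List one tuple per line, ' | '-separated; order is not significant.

Per-node cardinality:
  T → 3
  σ[e=2](T) → 1
  π[e](σ[e=2](T)) → 1

== RESULT ==
e
2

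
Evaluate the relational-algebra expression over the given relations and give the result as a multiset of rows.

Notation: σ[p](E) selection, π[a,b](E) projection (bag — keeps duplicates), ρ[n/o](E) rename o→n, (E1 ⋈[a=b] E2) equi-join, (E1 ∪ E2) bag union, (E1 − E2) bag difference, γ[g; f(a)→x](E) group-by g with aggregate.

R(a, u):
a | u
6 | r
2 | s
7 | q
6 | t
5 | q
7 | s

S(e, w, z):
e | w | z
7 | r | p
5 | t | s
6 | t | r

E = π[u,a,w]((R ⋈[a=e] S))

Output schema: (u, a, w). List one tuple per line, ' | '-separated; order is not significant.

Per-node cardinality:
  R → 6
  S → 3
  (R ⋈[a=e] S) → 5
  π[u,a,w]((R ⋈[a=e] S)) → 5

== RESULT ==
u | a | w
q | 5 | t
q | 7 | r
r | 6 | t
s | 7 | r
t | 6 | t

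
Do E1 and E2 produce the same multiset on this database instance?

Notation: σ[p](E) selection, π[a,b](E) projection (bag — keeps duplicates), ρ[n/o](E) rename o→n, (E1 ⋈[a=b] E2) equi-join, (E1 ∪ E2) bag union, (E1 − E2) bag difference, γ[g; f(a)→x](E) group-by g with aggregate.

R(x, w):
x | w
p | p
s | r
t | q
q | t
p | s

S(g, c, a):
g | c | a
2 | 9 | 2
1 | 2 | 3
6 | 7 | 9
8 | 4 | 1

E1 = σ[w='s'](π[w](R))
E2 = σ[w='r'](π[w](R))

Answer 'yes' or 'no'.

E1 row counts bottom-up:
  R → 5
  π[w](R) → 5
  σ[w='s'](π[w](R)) → 1
E2 row counts bottom-up:
  R → 5
  π[w](R) → 5
  σ[w='r'](π[w](R)) → 1

E1 result:
w
s
E2 result:
w
r
Witness: ('s',) appears 1× in E1 but 0× in E2.

no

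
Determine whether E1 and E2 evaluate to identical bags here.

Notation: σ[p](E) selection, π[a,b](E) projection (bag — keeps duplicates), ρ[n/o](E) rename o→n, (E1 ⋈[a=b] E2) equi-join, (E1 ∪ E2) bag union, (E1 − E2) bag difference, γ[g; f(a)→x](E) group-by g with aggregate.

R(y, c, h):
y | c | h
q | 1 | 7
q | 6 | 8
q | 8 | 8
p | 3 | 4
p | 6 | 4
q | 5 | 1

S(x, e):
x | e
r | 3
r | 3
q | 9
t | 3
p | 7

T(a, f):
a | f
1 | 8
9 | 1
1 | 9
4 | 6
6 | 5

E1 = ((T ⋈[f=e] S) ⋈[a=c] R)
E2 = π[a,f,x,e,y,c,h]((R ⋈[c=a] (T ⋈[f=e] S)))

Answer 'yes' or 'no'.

E1 per-node cardinality:
  T → 5
  S → 5
  (T ⋈[f=e] S) → 1
  R → 6
  ((T ⋈[f=e] S) ⋈[a=c] R) → 1
E2 per-node cardinality:
  R → 6
  T → 5
  S → 5
  (T ⋈[f=e] S) → 1
  (R ⋈[c=a] (T ⋈[f=e] S)) → 1
  π[a,f,x,e,y,c,h]((R ⋈[c=a] (T ⋈[f=e] S))) → 1

E1 and E2 produce the same multiset:
a | f | x | e | y | c | h
1 | 9 | q | 9 | q | 1 | 7

yes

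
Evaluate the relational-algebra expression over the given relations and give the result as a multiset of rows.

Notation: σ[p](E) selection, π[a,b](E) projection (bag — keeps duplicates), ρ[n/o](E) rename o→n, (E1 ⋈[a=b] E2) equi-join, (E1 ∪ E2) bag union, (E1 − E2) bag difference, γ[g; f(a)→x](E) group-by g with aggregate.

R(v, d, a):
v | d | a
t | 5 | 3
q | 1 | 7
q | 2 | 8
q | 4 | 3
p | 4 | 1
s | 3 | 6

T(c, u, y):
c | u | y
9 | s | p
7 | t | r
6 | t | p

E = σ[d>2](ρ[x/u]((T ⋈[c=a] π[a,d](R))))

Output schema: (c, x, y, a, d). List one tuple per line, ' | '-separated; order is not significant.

Per-node cardinality:
  T → 3
  R → 6
  π[a,d](R) → 6
  (T ⋈[c=a] π[a,d](R)) → 2
  ρ[x/u]((T ⋈[c=a] π[a,d](R))) → 2
  σ[d>2](ρ[x/u]((T ⋈[c=a] π[a,d](R)))) → 1

== RESULT ==
c | x | y | a | d
6 | t | p | 6 | 3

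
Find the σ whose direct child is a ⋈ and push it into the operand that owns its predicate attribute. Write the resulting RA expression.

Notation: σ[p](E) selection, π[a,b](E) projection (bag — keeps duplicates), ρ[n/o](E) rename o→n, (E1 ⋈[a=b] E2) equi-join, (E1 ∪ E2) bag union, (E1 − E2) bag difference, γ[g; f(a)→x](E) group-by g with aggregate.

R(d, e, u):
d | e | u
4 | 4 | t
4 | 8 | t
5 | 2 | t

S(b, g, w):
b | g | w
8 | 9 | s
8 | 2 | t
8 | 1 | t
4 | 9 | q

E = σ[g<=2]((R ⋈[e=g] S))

σ filters on g, owned by the right side.
E' = (R ⋈[e=g] σ[g<=2](S))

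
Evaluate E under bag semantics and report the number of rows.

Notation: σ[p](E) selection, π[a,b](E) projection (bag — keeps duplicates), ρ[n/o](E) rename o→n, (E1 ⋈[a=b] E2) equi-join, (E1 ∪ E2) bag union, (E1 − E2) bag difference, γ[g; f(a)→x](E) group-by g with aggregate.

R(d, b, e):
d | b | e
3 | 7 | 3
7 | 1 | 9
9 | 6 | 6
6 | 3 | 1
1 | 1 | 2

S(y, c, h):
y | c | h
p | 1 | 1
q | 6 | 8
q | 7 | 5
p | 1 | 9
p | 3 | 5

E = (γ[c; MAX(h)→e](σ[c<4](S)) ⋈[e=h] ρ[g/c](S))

Subexpression sizes:
  S → 5
  σ[c<4](S) → 3
  γ[c; MAX(h)→e](σ[c<4](S)) → 2
  S → 5
  ρ[g/c](S) → 5
  (γ[c; MAX(h)→e](σ[c<4](S)) ⋈[e=h] ρ[g/c](S)) → 3

|E| = 3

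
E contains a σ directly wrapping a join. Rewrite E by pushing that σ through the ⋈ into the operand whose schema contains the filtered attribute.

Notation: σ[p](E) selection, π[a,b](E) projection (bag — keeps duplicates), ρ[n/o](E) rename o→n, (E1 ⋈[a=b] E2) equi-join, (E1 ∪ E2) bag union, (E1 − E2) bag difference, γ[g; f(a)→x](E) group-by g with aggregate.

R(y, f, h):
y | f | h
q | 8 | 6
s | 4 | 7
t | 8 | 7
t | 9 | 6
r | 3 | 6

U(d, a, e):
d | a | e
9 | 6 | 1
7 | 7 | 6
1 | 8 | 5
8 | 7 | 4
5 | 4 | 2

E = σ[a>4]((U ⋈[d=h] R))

σ filters on a, owned by the left side.
E' = (σ[a>4](U) ⋈[d=h] R)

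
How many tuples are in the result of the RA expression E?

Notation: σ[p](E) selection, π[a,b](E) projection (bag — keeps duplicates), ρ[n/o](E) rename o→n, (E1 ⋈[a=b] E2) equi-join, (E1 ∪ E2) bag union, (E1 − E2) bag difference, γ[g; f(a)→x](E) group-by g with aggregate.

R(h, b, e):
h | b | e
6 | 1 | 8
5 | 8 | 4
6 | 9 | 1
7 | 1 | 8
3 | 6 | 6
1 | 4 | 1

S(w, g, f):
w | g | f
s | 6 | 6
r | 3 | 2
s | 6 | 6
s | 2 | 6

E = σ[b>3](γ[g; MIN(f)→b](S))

Stepwise |·|:
  S → 4
  γ[g; MIN(f)→b](S) → 3
  σ[b>3](γ[g; MIN(f)→b](S)) → 2

|E| = 2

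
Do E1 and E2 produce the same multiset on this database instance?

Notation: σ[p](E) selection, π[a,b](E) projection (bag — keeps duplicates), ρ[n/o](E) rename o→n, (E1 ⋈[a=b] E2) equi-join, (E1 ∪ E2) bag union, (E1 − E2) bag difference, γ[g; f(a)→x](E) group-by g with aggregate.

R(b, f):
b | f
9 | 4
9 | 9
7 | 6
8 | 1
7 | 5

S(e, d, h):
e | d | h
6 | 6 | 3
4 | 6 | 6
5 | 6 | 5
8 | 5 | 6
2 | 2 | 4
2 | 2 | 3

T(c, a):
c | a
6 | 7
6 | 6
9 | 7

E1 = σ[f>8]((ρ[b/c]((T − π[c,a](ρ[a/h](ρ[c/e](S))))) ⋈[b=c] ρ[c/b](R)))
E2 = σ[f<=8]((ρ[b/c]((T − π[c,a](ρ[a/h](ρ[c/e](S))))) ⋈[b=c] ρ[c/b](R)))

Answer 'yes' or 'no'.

E1 stepwise |·|:
  T → 3
  S → 6
  ρ[c/e](S) → 6
  ρ[a/h](ρ[c/e](S)) → 6
  π[c,a](ρ[a/h](ρ[c/e](S))) → 6
  (T − π[c,a](ρ[a/h](ρ[c/e](S)))) → 3
  ρ[b/c]((T − π[c,a](ρ[a/h](ρ[c/e](S))))) → 3
  R → 5
  ρ[c/b](R) → 5
  (ρ[b/c]((T − π[c,a](ρ[a/h](ρ[c/e](S))))) ⋈[b=c] ρ[c/b](R)) → 2
  σ[f>8]((ρ[b/c]((T − π[c,a](ρ[a/h](ρ[c/e](S))))) ⋈[b=c] ρ[c/b](R))) → 1
E2 stepwise |·|:
  T → 3
  S → 6
  ρ[c/e](S) → 6
  ρ[a/h](ρ[c/e](S)) → 6
  π[c,a](ρ[a/h](ρ[c/e](S))) → 6
  (T − π[c,a](ρ[a/h](ρ[c/e](S)))) → 3
  ρ[b/c]((T − π[c,a](ρ[a/h](ρ[c/e](S))))) → 3
  R → 5
  ρ[c/b](R) → 5
  (ρ[b/c]((T − π[c,a](ρ[a/h](ρ[c/e](S))))) ⋈[b=c] ρ[c/b](R)) → 2
  σ[f<=8]((ρ[b/c]((T − π[c,a](ρ[a/h](ρ[c/e](S))))) ⋈[b=c] ρ[c/b](R))) → 1

E1 result:
b | a | c | f
9 | 7 | 9 | 9
E2 result:
b | a | c | f
9 | 7 | 9 | 4
Witness: (9, 7, 9, 9) appears 1× in E1 but 0× in E2.

no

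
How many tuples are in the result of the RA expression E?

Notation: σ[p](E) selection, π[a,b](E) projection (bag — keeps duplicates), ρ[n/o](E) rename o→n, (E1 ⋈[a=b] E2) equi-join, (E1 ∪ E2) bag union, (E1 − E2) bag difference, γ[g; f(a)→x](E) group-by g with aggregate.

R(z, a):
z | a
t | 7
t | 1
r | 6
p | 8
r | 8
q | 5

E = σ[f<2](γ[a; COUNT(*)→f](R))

Per-node cardinality:
  R → 6
  γ[a; COUNT(*)→f](R) → 5
  σ[f<2](γ[a; COUNT(*)→f](R)) → 4

|E| = 4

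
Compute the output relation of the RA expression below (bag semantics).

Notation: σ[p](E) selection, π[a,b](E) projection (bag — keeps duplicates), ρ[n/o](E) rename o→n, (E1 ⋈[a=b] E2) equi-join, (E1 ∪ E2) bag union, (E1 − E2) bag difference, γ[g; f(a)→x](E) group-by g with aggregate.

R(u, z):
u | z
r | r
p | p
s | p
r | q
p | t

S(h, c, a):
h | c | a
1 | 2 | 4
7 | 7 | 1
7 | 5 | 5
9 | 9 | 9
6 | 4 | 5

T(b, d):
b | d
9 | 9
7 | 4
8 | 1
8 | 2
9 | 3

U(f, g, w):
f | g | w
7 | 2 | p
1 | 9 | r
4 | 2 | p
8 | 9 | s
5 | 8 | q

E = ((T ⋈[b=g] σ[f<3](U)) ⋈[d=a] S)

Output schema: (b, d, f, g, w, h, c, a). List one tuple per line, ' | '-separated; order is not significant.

Subexpression sizes:
  T → 5
  U → 5
  σ[f<3](U) → 1
  (T ⋈[b=g] σ[f<3](U)) → 2
  S → 5
  ((T ⋈[b=g] σ[f<3](U)) ⋈[d=a] S) → 1

== RESULT ==
b | d | f | g | w | h | c | a
9 | 9 | 1 | 9 | r | 9 | 9 | 9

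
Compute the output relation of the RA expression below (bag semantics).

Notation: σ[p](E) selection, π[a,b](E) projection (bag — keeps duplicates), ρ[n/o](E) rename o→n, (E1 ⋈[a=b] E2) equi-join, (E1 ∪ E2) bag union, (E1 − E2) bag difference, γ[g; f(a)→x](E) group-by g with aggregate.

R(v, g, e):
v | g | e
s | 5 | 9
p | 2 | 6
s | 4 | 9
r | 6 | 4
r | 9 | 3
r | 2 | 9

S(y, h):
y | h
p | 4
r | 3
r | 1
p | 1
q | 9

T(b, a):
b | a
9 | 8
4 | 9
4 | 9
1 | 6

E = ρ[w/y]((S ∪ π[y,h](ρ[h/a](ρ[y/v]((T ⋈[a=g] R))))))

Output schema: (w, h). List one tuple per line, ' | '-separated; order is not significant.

Subexpression sizes:
  S → 5
  T → 4
  R → 6
  (T ⋈[a=g] R) → 3
  ρ[y/v]((T ⋈[a=g] R)) → 3
  ρ[h/a](ρ[y/v]((T ⋈[a=g] R))) → 3
  π[y,h](ρ[h/a](ρ[y/v]((T ⋈[a=g] R)))) → 3
  (S ∪ π[y,h](ρ[h/a](ρ[y/v]((T ⋈[a=g] R))))) → 8
  ρ[w/y]((S ∪ π[y,h](ρ[h/a](ρ[y/v]((T ⋈[a=g] R)))))) → 8

== RESULT ==
w | h
p | 1
p | 4
q | 9
r | 1
r | 3
r | 6
r | 9
r | 9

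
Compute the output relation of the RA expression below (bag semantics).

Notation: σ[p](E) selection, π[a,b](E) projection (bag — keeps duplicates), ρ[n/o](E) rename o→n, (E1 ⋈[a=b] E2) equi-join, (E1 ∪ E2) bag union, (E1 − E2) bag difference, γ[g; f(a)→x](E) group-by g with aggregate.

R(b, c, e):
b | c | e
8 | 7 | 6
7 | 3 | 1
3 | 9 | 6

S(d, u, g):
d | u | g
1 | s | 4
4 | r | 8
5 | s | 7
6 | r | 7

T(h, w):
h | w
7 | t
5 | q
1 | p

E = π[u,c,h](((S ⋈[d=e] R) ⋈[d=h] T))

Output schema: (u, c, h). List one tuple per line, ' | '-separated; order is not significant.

Subexpression sizes:
  S → 4
  R → 3
  (S ⋈[d=e] R) → 3
  T → 3
  ((S ⋈[d=e] R) ⋈[d=h] T) → 1
  π[u,c,h](((S ⋈[d=e] R) ⋈[d=h] T)) → 1

== RESULT ==
u | c | h
s | 3 | 1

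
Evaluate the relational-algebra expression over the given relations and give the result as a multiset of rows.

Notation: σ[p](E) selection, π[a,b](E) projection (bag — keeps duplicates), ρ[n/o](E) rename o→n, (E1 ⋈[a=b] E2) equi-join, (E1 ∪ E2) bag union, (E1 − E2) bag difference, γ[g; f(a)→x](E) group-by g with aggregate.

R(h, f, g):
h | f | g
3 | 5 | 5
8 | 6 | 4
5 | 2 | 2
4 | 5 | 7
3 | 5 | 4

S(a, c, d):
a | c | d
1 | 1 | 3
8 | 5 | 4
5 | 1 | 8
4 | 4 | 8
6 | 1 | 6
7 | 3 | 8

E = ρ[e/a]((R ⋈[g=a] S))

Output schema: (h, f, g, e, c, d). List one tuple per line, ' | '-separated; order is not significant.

Row counts bottom-up:
  R → 5
  S → 6
  (R ⋈[g=a] S) → 4
  ρ[e/a]((R ⋈[g=a] S)) → 4

== RESULT ==
h | f | g | e | c | d
3 | 5 | 4 | 4 | 4 | 8
3 | 5 | 5 | 5 | 1 | 8
4 | 5 | 7 | 7 | 3 | 8
8 | 6 | 4 | 4 | 4 | 8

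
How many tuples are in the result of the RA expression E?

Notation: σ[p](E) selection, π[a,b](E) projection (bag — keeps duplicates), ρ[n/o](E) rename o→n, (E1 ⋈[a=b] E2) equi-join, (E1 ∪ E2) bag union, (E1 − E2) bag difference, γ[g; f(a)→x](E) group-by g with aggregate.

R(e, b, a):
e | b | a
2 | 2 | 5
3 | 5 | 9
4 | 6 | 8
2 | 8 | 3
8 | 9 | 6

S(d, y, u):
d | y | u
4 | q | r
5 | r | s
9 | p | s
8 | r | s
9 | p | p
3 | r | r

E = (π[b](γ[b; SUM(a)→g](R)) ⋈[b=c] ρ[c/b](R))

Stepwise |·|:
  R → 5
  γ[b; SUM(a)→g](R) → 5
  π[b](γ[b; SUM(a)→g](R)) → 5
  R → 5
  ρ[c/b](R) → 5
  (π[b](γ[b; SUM(a)→g](R)) ⋈[b=c] ρ[c/b](R)) → 5

|E| = 5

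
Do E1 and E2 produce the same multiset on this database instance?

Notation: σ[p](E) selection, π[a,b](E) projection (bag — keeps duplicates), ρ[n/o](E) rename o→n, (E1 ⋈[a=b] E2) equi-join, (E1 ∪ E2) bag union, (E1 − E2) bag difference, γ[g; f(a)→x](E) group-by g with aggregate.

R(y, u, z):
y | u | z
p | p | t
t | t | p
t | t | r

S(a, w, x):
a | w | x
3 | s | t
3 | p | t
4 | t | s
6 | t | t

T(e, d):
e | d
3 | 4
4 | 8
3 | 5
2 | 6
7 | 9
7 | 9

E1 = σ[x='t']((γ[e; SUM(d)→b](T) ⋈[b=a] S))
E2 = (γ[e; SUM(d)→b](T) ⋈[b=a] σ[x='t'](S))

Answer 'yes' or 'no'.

E1 row counts bottom-up:
  T → 6
  γ[e; SUM(d)→b](T) → 4
  S → 4
  (γ[e; SUM(d)→b](T) ⋈[b=a] S) → 1
  σ[x='t']((γ[e; SUM(d)→b](T) ⋈[b=a] S)) → 1
E2 row counts bottom-up:
  T → 6
  γ[e; SUM(d)→b](T) → 4
  S → 4
  σ[x='t'](S) → 3
  (γ[e; SUM(d)→b](T) ⋈[b=a] σ[x='t'](S)) → 1

E1 and E2 produce the same multiset:
e | b | a | w | x
2 | 6 | 6 | t | t

yes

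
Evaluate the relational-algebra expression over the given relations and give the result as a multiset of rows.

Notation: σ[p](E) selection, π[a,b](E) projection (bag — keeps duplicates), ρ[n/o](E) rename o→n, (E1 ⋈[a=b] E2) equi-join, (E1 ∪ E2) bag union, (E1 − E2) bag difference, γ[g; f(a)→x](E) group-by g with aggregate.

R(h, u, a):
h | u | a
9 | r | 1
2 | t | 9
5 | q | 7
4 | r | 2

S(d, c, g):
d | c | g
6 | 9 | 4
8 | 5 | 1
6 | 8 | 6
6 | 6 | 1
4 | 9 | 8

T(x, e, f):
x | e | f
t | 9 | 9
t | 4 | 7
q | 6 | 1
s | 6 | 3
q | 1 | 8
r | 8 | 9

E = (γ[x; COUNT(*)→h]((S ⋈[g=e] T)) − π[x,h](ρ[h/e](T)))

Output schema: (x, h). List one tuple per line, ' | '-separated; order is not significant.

Row counts bottom-up:
  S → 5
  T → 6
  (S ⋈[g=e] T) → 6
  γ[x; COUNT(*)→h]((S ⋈[g=e] T)) → 4
  T → 6
  ρ[h/e](T) → 6
  π[x,h](ρ[h/e](T)) → 6
  (γ[x; COUNT(*)→h]((S ⋈[g=e] T)) − π[x,h](ρ[h/e](T))) → 4

== RESULT ==
x | h
q | 3
r | 1
s | 1
t | 1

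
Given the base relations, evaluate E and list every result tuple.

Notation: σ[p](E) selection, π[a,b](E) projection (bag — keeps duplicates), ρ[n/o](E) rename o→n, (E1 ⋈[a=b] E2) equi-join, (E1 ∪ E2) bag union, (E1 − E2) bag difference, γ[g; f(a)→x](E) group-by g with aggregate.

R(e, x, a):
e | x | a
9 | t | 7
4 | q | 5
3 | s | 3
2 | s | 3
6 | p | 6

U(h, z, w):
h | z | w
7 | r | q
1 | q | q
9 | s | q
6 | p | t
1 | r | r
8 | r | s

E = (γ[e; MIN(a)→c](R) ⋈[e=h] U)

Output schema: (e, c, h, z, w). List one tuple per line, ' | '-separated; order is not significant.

Row counts bottom-up:
  R → 5
  γ[e; MIN(a)→c](R) → 5
  U → 6
  (γ[e; MIN(a)→c](R) ⋈[e=h] U) → 2

== RESULT ==
e | c | h | z | w
6 | 6 | 6 | p | t
9 | 7 | 9 | s | q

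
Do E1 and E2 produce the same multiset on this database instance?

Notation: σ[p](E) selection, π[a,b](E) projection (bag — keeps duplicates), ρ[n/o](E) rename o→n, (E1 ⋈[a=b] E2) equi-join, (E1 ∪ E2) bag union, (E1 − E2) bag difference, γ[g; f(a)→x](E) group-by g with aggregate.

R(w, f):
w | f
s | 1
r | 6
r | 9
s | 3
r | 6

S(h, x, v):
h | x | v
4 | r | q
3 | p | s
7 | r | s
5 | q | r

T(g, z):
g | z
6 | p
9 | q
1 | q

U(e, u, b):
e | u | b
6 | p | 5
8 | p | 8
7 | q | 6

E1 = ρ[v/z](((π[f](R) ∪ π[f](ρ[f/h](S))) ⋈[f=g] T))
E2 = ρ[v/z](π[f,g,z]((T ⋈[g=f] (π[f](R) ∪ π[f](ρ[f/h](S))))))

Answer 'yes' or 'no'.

E1 per-node cardinality:
  R → 5
  π[f](R) → 5
  S → 4
  ρ[f/h](S) → 4
  π[f](ρ[f/h](S)) → 4
  (π[f](R) ∪ π[f](ρ[f/h](S))) → 9
  T → 3
  ((π[f](R) ∪ π[f](ρ[f/h](S))) ⋈[f=g] T) → 4
  ρ[v/z](((π[f](R) ∪ π[f](ρ[f/h](S))) ⋈[f=g] T)) → 4
E2 per-node cardinality:
  T → 3
  R → 5
  π[f](R) → 5
  S → 4
  ρ[f/h](S) → 4
  π[f](ρ[f/h](S)) → 4
  (π[f](R) ∪ π[f](ρ[f/h](S))) → 9
  (T ⋈[g=f] (π[f](R) ∪ π[f](ρ[f/h](S)))) → 4
  π[f,g,z]((T ⋈[g=f] (π[f](R) ∪ π[f](ρ[f/h](S))))) → 4
  ρ[v/z](π[f,g,z]((T ⋈[g=f] (π[f](R) ∪ π[f](ρ[f/h](S)))))) → 4

E1 and E2 produce the same multiset:
f | g | v
1 | 1 | q
6 | 6 | p
6 | 6 | p
9 | 9 | q

yes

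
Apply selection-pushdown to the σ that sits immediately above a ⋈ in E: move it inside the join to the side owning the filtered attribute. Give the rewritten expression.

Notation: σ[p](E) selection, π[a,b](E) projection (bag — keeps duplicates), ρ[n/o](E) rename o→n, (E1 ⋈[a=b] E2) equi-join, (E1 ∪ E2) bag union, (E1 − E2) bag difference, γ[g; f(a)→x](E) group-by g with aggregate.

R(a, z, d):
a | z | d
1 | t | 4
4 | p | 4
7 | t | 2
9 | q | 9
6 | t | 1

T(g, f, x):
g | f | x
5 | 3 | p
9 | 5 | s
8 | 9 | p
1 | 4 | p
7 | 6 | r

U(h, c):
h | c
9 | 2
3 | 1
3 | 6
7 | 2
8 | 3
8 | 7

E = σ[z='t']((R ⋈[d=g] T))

σ filters on z, owned by the left side.
E' = (σ[z='t'](R) ⋈[d=g] T)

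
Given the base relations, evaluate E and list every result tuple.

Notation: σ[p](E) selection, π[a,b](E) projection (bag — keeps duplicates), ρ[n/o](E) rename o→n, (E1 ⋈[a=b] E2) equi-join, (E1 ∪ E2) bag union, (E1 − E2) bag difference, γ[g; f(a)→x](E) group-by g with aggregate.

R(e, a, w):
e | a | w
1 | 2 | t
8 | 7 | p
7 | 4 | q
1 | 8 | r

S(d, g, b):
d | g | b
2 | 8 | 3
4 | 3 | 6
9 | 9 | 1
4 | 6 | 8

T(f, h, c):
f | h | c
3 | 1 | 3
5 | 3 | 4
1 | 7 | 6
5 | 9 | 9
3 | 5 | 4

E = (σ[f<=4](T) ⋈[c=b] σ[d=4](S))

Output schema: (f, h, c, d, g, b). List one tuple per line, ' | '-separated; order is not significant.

Subexpression sizes:
  T → 5
  σ[f<=4](T) → 3
  S → 4
  σ[d=4](S) → 2
  (σ[f<=4](T) ⋈[c=b] σ[d=4](S)) → 1

== RESULT ==
f | h | c | d | g | b
1 | 7 | 6 | 4 | 3 | 6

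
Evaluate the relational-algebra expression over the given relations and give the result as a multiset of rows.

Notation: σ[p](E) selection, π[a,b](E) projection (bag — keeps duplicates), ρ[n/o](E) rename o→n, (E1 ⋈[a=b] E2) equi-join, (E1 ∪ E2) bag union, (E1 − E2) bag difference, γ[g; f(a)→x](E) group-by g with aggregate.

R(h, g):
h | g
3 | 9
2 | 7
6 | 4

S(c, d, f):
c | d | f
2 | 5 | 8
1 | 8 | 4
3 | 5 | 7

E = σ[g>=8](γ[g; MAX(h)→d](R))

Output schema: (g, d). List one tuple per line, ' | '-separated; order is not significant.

Per-node cardinality:
  R → 3
  γ[g; MAX(h)→d](R) → 3
  σ[g>=8](γ[g; MAX(h)→d](R)) → 1

== RESULT ==
g | d
9 | 3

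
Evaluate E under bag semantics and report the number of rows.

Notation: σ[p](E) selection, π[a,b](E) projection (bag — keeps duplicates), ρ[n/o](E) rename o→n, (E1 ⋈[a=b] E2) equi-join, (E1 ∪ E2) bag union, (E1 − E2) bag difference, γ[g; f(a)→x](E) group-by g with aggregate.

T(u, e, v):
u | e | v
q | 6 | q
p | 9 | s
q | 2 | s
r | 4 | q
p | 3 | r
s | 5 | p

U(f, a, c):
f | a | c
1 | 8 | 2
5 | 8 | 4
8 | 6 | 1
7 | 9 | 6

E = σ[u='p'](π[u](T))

Row counts bottom-up:
  T → 6
  π[u](T) → 6
  σ[u='p'](π[u](T)) → 2

|E| = 2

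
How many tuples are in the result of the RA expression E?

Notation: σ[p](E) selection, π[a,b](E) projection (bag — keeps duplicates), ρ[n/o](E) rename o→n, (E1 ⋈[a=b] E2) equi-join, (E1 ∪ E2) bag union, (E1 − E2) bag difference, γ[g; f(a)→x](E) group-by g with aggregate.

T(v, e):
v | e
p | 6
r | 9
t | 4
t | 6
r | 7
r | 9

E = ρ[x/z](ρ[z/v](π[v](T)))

Row counts bottom-up:
  T → 6
  π[v](T) → 6
  ρ[z/v](π[v](T)) → 6
  ρ[x/z](ρ[z/v](π[v](T))) → 6

|E| = 6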